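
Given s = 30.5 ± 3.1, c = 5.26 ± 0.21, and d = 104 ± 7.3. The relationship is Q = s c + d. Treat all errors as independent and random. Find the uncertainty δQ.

19.0

Let p = s·c = 160. δp/p = √((1·δs/s)² + (1·δc/c)²) = √(0.0103 + 0.00159) = 0.109, so δp = 17.5.
Q = p + d: δQ = √(δp² + δd²) = √(307 + 53.3) = 19.0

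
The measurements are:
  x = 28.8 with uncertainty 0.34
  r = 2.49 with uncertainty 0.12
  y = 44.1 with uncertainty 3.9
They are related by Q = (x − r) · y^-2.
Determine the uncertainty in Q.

0.00240

Let u = x − r = 26.3. δu = √(δx² + δr²) = √(0.116 + 0.0144) = 0.361, so δu/u = 0.0137.
Q is then a monomial in u, y:
δQ/Q = √((δu/u)² + (-2·δy/y)²) = √(0.000188 + 0.0313) = 0.177
Q = 0.0135, so δQ = 0.177 × 0.0135 = 0.00240.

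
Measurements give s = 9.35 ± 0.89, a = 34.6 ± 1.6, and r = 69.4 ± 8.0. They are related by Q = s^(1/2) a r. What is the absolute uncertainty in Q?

Each factor contributes (exponent × relative error)² to (δQ/Q)²:
  (½·δs/s)² = (0.5×0.0952)² = 0.00227;  (1·δa/a)² = (1×0.0462)² = 0.00214;  (1·δr/r)² = (1×0.115)² = 0.0133
δQ/Q = √(0.0177) = 0.133
Q = 7340, so δQ = 0.133 × 7340 = 977.

977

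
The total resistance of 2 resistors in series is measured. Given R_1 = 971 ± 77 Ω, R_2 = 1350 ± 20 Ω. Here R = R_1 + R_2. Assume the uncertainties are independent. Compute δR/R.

0.0343

Each term contributes (cᵢ δxᵢ)² to (δR)²:
  (δR_1)² = 5930;  (δR_2)² = 400
δR = √(6330) = 79.6 Ω
R = 2320 Ω, so δR/R = 79.6/2320 = 0.0343.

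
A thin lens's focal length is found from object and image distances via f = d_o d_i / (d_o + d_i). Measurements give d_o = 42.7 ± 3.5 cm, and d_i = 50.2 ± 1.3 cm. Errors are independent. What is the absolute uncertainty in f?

∂f/∂d_o = (d_i/(d_o+d_i))² = 0.292;  ∂f/∂d_i = (d_o/(d_o+d_i))² = 0.211
δf = √((∂f/∂d_o · δd_o)² + (∂f/∂d_i · δd_i)²) = √(1.04 + 0.0754) = 1.06 cm

1.06 cm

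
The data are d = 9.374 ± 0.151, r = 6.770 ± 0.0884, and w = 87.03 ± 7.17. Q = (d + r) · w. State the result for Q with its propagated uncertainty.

Let u = d + r = 16.14. δu = √(δd² + δr²) = √(0.0228 + 0.00781) = 0.175, so δu/u = 0.0108.
Q is then a monomial in u, w:
δQ/Q = √((δu/u)² + (1·δw/w)²) = √(0.000117 + 0.00679) = 0.0831
Q = 1405, so δQ = 0.0831 × 1405 = 117.

1405 ± 117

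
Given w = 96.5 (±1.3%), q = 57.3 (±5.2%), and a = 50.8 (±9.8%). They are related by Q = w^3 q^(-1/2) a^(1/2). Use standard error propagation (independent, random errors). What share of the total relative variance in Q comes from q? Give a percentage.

14.7%

(δQ/Q)² = (3·δw/w)² + (−½·δq/q)² + (½·δa/a)²
  w term: (3×0.0130)² = 0.00152
  q term: (-0.5×0.0520)² = 0.000676
  a term: (0.5×0.0980)² = 0.00240
Total = 0.00460. Share from q = 0.000676/0.00460 = 0.147.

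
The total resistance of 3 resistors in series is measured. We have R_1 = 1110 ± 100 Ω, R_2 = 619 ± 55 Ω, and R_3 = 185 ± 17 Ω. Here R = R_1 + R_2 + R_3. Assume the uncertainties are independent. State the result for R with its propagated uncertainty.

Each term contributes (cᵢ δxᵢ)² to (δR)²:
  (δR_1)² = 10000;  (δR_2)² = 3020;  (δR_3)² = 289
δR = √(13300) = 115 Ω
R = 1910 Ω.

1910 ± 115 Ω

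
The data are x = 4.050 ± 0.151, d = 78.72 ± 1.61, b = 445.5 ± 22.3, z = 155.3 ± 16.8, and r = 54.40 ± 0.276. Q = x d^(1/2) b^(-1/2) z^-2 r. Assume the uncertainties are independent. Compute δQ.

For a monomial Q ∝ x, d^(1/2), b^(-1/2), z^-2, r, fractional errors add in quadrature:
  (1·δx/x)² = (1×0.0373)² = 0.00139;  (½·δd/d)² = (0.5×0.0205)² = 0.000105;  (−½·δb/b)² = (-0.5×0.0501)² = 0.000626;  (-2·δz/z)² = (-2×0.108)² = 0.0468;  (1·δr/r)² = (1×0.00507)² = 2.57e-05
δQ/Q = √(0.0490) = 0.221
Q = 0.003840, so δQ = 0.221 × 0.003840 = 0.000850.

0.000850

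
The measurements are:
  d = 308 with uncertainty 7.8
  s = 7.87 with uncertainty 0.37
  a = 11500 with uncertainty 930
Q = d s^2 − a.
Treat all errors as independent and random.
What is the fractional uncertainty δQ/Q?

0.274

Let p = d·s^2 = 19100. δp/p = √((1·δd/d)² + (2·δs/s)²) = √(0.000641 + 0.00884) = 0.0974, so δp = 1860.
Q = p − a: δQ = √(δp² + δa²) = √(3.45e+06 + 8.65e+05) = 2080
Q = 7580, so δQ/Q = 2080/7580 = 0.274.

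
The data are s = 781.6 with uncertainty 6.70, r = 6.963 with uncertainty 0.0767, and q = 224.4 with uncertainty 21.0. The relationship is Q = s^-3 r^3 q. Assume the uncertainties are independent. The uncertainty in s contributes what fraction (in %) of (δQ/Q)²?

6.29%

(δQ/Q)² = (-3·δs/s)² + (3·δr/r)² + (1·δq/q)²
  s term: (-3×0.00857)² = 0.000661
  r term: (3×0.0110)² = 0.00109
  q term: (1×0.0936)² = 0.00876
Total = 0.0105. Share from s = 0.000661/0.0105 = 0.0629.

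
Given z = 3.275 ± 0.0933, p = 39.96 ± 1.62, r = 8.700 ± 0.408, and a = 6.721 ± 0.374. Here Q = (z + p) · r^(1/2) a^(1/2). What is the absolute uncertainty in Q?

17.3

Let u = z + p = 43.23. δu = √(δz² + δp²) = √(0.00870 + 2.62) = 1.62, so δu/u = 0.0375.
Q is then a monomial in u, r, a:
δQ/Q = √((δu/u)² + (½·δr/r)² + (½·δa/a)²) = √(0.00141 + 0.000550 + 0.000774) = 0.0523
Q = 330.6, so δQ = 0.0523 × 330.6 = 17.3.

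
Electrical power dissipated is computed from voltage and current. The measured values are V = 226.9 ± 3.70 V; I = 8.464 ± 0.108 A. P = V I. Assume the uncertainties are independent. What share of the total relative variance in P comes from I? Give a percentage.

(δP/P)² = (1·δV/V)² + (1·δI/I)²
  V term: (1×0.0163)² = 0.000266
  I term: (1×0.0128)² = 0.000163
Total = 0.000429. Share from I = 0.000163/0.000429 = 0.380.

38.0%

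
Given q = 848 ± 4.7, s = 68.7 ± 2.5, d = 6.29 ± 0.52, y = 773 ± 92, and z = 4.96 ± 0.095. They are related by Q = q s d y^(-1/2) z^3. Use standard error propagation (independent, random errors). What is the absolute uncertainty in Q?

1.97e+05

Each factor contributes (exponent × relative error)² to (δQ/Q)²:
  (1·δq/q)² = (1×0.00554)² = 3.07e-05;  (1·δs/s)² = (1×0.0364)² = 0.00132;  (1·δd/d)² = (1×0.0827)² = 0.00683;  (−½·δy/y)² = (-0.5×0.119)² = 0.00354;  (3·δz/z)² = (3×0.0192)² = 0.00330
δQ/Q = √(0.0150) = 0.123
Q = 1.61e+06, so δQ = 0.123 × 1.61e+06 = 1.97e+05.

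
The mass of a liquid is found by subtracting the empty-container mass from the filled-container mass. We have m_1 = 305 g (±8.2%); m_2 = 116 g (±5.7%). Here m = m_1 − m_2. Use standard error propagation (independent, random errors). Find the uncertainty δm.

For a sum/difference, combine absolute errors in quadrature:
  (δm_1)² = 626;  (δm_2)² = 43.7
δm = √(669) = 25.9 g

25.9 g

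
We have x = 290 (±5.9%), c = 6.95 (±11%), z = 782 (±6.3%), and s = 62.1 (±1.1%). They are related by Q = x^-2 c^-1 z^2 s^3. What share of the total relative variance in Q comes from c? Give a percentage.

(δQ/Q)² = (-2·δx/x)² + (-1·δc/c)² + (2·δz/z)² + (3·δs/s)²
  x term: (-2×0.0590)² = 0.0139
  c term: (-1×0.110)² = 0.0121
  z term: (2×0.0630)² = 0.0159
  s term: (3×0.0110)² = 0.00109
Total = 0.0430. Share from c = 0.0121/0.0430 = 0.281.

28.1%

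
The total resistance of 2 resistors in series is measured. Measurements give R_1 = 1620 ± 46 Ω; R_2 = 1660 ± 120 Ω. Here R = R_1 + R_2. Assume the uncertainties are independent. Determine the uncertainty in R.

Absolute uncertainties add in quadrature for a linear combination:
  (δR_1)² = 2120;  (δR_2)² = 14400
δR = √(16500) = 129 Ω

129 Ω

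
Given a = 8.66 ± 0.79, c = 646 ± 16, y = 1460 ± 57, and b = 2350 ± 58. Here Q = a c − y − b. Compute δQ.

535

Let p = a·c = 5590. δp/p = √((1·δa/a)² + (1·δc/c)²) = √(0.00832 + 0.000613) = 0.0945, so δp = 529.
Q = p − y − b: δQ = √(δp² + δy² + δb²) = √(2.8e+05 + 3250 + 3360) = 535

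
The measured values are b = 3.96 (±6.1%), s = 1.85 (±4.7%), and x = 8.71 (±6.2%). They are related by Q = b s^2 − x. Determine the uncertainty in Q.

Let p = b·s^2 = 13.6. δp/p = √((1·δb/b)² + (2·δs/s)²) = √(0.00372 + 0.00884) = 0.112, so δp = 1.52.
Q = p − x: δQ = √(δp² + δx²) = √(2.31 + 0.292) = 1.61

1.61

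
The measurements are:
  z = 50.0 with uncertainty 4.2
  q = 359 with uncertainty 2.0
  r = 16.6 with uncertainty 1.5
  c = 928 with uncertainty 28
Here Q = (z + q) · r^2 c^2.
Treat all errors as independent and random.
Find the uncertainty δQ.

Let u = z + q = 409. δu = √(δz² + δq²) = √(17.6 + 4.00) = 4.65, so δu/u = 0.0114.
Q is then a monomial in u, r, c:
δQ/Q = √((δu/u)² + (2·δr/r)² + (2·δc/c)²) = √(0.000129 + 0.0327 + 0.00364) = 0.191
Q = 9.71e+10, so δQ = 0.191 × 9.71e+10 = 1.85e+10.

1.85e+10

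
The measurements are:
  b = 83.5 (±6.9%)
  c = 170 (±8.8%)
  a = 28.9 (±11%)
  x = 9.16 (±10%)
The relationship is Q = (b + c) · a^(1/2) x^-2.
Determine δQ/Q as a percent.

21.7%

Let u = b + c = 254. δu = √(δb² + δc²) = √(33.2 + 224) = 16.0, so δu/u = 0.0632.
Q is then a monomial in u, a, x:
δQ/Q = √((δu/u)² + (½·δa/a)² + (-2·δx/x)²) = √(0.00400 + 0.00302 + 0.0400) = 0.217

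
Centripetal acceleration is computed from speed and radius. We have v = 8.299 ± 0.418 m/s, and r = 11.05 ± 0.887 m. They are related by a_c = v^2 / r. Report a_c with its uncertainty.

6.233 ± 0.803 m/s^2

For a monomial a_c ∝ v^2, r^-1, fractional errors add in quadrature:
  (2·δv/v)² = (2×0.0504)² = 0.0101;  (-1·δr/r)² = (-1×0.0803)² = 0.00644
δa_c/a_c = √(0.0166) = 0.129
a_c = 6.233 m/s^2, so δa_c = 0.129 × 6.233 = 0.803 m/s^2.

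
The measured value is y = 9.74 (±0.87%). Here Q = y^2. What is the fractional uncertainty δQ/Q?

0.0174

Q is a product of powers, so relative uncertainties combine in quadrature:
  (2·δy/y)² = (2×0.00870)² = 0.000303
δQ/Q = √(0.000303) = 0.0174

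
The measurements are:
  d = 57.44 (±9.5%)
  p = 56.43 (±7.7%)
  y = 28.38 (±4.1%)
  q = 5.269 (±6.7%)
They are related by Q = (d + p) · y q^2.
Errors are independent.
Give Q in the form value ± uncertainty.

Let u = d + p = 113.9. δu = √(δd² + δp²) = √(29.8 + 18.9) = 6.98, so δu/u = 0.0613.
Q is then a monomial in u, y, q:
δQ/Q = √((δu/u)² + (1·δy/y)² + (2·δq/q)²) = √(0.00375 + 0.00168 + 0.0180) = 0.153
Q = 89720, so δQ = 0.153 × 89720 = 13700.

89720 ± 13700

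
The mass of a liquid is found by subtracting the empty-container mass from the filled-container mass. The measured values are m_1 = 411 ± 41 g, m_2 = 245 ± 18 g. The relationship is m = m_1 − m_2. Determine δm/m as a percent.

Absolute uncertainties add in quadrature for a linear combination:
  (δm_1)² = 1680;  (δm_2)² = 324
δm = √(2000) = 44.8 g
m = 166 g, so δm/m = 44.8/166 = 0.270.

27.0%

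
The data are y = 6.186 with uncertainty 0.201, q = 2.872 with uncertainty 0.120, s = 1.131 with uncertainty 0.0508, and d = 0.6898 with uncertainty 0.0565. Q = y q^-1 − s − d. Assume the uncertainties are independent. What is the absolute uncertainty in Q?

0.137

Let p = y·q^-1 = 2.154. δp/p = √((1·δy/y)² + (-1·δq/q)²) = √(0.00106 + 0.00175) = 0.0529, so δp = 0.114.
Q = p − s − d: δQ = √(δp² + δs² + δd²) = √(0.0130 + 0.00258 + 0.00319) = 0.137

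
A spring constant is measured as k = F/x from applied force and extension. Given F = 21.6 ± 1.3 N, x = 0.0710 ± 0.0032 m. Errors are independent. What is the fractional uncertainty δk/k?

0.0752

Relative error in a monomial: (δk/k)² = Σ (nᵢ · δxᵢ/xᵢ)².
  (1·δF/F)² = (1×0.0602)² = 0.00362;  (-1·δx/x)² = (-1×0.0451)² = 0.00203
δk/k = √(0.00565) = 0.0752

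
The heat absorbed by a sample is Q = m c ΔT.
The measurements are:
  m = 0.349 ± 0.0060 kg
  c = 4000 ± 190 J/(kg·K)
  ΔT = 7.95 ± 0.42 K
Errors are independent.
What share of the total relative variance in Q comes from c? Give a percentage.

42.2%

(δQ/Q)² = (1·δm/m)² + (1·δc/c)² + (1·δΔT/ΔT)²
  m term: (1×0.0172)² = 0.000296
  c term: (1×0.0475)² = 0.00226
  ΔT term: (1×0.0528)² = 0.00279
Total = 0.00534. Share from c = 0.00226/0.00534 = 0.422.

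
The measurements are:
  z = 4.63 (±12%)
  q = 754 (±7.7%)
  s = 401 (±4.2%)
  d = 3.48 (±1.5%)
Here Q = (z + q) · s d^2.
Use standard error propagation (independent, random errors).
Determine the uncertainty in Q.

3.4e+05

Let u = z + q = 759. δu = √(δz² + δq²) = √(0.309 + 3370) = 58.1, so δu/u = 0.0765.
Q is then a monomial in u, s, d:
δQ/Q = √((δu/u)² + (1·δs/s)² + (2·δd/d)²) = √(0.00586 + 0.00176 + 0.000900) = 0.0923
Q = 3.68e+06, so δQ = 0.0923 × 3.68e+06 = 3.4e+05.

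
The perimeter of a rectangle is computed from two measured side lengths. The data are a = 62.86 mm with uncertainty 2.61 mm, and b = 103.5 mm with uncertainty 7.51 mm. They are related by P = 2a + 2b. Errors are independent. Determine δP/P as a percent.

4.78%

For a sum/difference, combine absolute errors in quadrature:
  (2·δa)² = 27.2;  (2·δb)² = 226
δP = √(253) = 15.9 mm
P = 332.7 mm, so δP/P = 15.9/332.7 = 0.0478.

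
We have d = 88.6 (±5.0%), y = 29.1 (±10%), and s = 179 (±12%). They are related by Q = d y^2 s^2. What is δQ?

For a monomial Q ∝ d, y^2, s^2, fractional errors add in quadrature:
  (1·δd/d)² = (1×0.0500)² = 0.00250;  (2·δy/y)² = (2×0.100)² = 0.0400;  (2·δs/s)² = (2×0.120)² = 0.0576
δQ/Q = √(0.100) = 0.316
Q = 2.4e+09, so δQ = 0.316 × 2.4e+09 = 7.61e+08.

7.61e+08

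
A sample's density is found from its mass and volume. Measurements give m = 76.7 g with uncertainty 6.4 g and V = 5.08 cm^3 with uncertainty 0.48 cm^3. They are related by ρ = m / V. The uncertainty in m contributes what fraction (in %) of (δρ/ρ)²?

(δρ/ρ)² = (1·δm/m)² + (-1·δV/V)²
  m term: (1×0.0834)² = 0.00696
  V term: (-1×0.0945)² = 0.00893
Total = 0.0159. Share from m = 0.00696/0.0159 = 0.438.

43.8%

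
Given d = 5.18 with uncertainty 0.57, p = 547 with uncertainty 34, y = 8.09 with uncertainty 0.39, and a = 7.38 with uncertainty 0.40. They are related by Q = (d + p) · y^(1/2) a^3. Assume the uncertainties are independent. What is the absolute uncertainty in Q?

Let u = d + p = 552. δu = √(δd² + δp²) = √(0.325 + 1160) = 34.0, so δu/u = 0.0616.
Q is then a monomial in u, y, a:
δQ/Q = √((δu/u)² + (½·δy/y)² + (3·δa/a)²) = √(0.00379 + 0.000581 + 0.0264) = 0.176
Q = 6.31e+05, so δQ = 0.176 × 6.31e+05 = 1.11e+05.

1.11e+05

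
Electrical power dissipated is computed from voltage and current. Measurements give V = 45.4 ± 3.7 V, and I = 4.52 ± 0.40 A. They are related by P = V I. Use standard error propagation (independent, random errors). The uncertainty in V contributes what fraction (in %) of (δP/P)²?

(δP/P)² = (1·δV/V)² + (1·δI/I)²
  V term: (1×0.0815)² = 0.00664
  I term: (1×0.0885)² = 0.00783
Total = 0.0145. Share from V = 0.00664/0.0145 = 0.459.

45.9%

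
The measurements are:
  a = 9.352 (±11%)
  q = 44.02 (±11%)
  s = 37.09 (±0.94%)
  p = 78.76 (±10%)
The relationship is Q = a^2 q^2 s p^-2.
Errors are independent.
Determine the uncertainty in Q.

Each factor contributes (exponent × relative error)² to (δQ/Q)²:
  (2·δa/a)² = (2×0.110)² = 0.0484;  (2·δq/q)² = (2×0.110)² = 0.0484;  (1·δs/s)² = (1×0.00940)² = 8.84e-05;  (-2·δp/p)² = (-2×0.100)² = 0.0400
δQ/Q = √(0.137) = 0.370
Q = 1013, so δQ = 0.370 × 1013 = 375.

375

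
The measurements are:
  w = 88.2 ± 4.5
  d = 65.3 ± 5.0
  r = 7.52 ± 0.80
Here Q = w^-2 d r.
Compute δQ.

Since Q is a product/quotient, work with relative uncertainties:
  (-2·δw/w)² = (-2×0.0510)² = 0.0104;  (1·δd/d)² = (1×0.0766)² = 0.00586;  (1·δr/r)² = (1×0.106)² = 0.0113
δQ/Q = √(0.0276) = 0.166
Q = 0.0631, so δQ = 0.166 × 0.0631 = 0.0105.

0.0105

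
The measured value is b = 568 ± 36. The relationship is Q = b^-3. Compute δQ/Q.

Relative error in a monomial: (δQ/Q)² = Σ (nᵢ · δxᵢ/xᵢ)².
  (-3·δb/b)² = (-3×0.0634)² = 0.0362
δQ/Q = √(0.0362) = 0.190

0.190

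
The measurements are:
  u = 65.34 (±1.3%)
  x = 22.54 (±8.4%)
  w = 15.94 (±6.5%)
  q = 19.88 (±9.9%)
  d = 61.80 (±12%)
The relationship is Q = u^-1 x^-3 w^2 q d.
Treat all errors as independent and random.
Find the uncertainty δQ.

Q is a product of powers, so relative uncertainties combine in quadrature:
  (-1·δu/u)² = (-1×0.0130)² = 0.000169;  (-3·δx/x)² = (-3×0.0840)² = 0.0635;  (2·δw/w)² = (2×0.0650)² = 0.0169;  (1·δq/q)² = (1×0.0990)² = 0.00980;  (1·δd/d)² = (1×0.120)² = 0.0144
δQ/Q = √(0.105) = 0.324
Q = 0.4172, so δQ = 0.324 × 0.4172 = 0.135.

0.135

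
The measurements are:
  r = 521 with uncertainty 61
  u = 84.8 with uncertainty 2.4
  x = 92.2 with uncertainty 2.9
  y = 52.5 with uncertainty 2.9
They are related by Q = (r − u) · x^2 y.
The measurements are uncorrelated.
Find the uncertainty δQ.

3.17e+07

Let w = r − u = 436. δw = √(δr² + δu²) = √(3720 + 5.76) = 61.0, so δw/w = 0.140.
Q is then a monomial in w, x, y:
δQ/Q = √((δw/w)² + (2·δx/x)² + (1·δy/y)²) = √(0.0196 + 0.00396 + 0.00305) = 0.163
Q = 1.95e+08, so δQ = 0.163 × 1.95e+08 = 3.17e+07.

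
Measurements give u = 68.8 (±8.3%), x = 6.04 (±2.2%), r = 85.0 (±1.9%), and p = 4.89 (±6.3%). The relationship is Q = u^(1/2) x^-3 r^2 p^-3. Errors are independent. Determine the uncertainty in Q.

Q is a product of powers, so relative uncertainties combine in quadrature:
  (½·δu/u)² = (0.5×0.0830)² = 0.00172;  (-3·δx/x)² = (-3×0.0220)² = 0.00436;  (2·δr/r)² = (2×0.0190)² = 0.00144;  (-3·δp/p)² = (-3×0.0630)² = 0.0357
δQ/Q = √(0.0432) = 0.208
Q = 2.33, so δQ = 0.208 × 2.33 = 0.484.

0.484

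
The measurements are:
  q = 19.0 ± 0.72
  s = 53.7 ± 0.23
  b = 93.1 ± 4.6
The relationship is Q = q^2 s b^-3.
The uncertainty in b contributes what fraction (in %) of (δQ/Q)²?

(δQ/Q)² = (2·δq/q)² + (1·δs/s)² + (-3·δb/b)²
  q term: (2×0.0379)² = 0.00574
  s term: (1×0.00428)² = 1.83e-05
  b term: (-3×0.0494)² = 0.0220
Total = 0.0277. Share from b = 0.0220/0.0277 = 0.792.

79.2%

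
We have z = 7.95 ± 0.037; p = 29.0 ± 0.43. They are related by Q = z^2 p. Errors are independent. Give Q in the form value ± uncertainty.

Products/powers → add relative errors in quadrature, weighted by exponent:
  (2·δz/z)² = (2×0.00465)² = 8.66e-05;  (1·δp/p)² = (1×0.0148)² = 0.000220
δQ/Q = √(0.000306) = 0.0175
Q = 1830, so δQ = 0.0175 × 1830 = 32.1.

1830 ± 32.1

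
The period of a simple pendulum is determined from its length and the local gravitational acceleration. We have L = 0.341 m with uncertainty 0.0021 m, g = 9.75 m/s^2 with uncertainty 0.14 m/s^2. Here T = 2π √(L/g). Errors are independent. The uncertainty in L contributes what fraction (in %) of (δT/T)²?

15.5%

(δT/T)² = (½·δL/L)² + (−½·δg/g)²
  L term: (0.5×0.00616)² = 9.48e-06
  g term: (-0.5×0.0144)² = 5.15e-05
Total = 6.1e-05. Share from L = 9.48e-06/6.1e-05 = 0.155.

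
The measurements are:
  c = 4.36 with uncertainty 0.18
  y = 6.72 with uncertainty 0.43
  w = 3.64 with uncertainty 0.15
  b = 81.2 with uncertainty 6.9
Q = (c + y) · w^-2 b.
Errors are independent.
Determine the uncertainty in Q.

8.53

Let u = c + y = 11.1. δu = √(δc² + δy²) = √(0.0324 + 0.185) = 0.466, so δu/u = 0.0421.
Q is then a monomial in u, w, b:
δQ/Q = √((δu/u)² + (-2·δw/w)² + (1·δb/b)²) = √(0.00177 + 0.00679 + 0.00722) = 0.126
Q = 67.9, so δQ = 0.126 × 67.9 = 8.53.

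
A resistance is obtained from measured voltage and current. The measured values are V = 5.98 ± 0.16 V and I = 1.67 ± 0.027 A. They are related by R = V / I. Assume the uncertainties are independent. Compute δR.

0.112 Ω

For a monomial R ∝ V, I^-1, fractional errors add in quadrature:
  (1·δV/V)² = (1×0.0268)² = 0.000716;  (-1·δI/I)² = (-1×0.0162)² = 0.000261
δR/R = √(0.000977) = 0.0313
R = 3.58 Ω, so δR = 0.0313 × 3.58 = 0.112 Ω.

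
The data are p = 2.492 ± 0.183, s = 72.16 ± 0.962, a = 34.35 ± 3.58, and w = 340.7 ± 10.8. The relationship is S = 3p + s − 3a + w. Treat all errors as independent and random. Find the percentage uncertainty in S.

Each term contributes (cᵢ δxᵢ)² to (δS)²:
  (3·δp)² = 0.301;  (δs)² = 0.925;  (3·δa)² = 115;  (δw)² = 117
δS = √(233) = 15.3
S = 317.3, so δS/S = 15.3/317.3 = 0.0481.

4.81%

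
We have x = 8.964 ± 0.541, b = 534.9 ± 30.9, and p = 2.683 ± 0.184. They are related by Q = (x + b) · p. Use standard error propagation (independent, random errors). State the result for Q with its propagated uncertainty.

1459 ± 130

Let u = x + b = 543.9. δu = √(δx² + δb²) = √(0.293 + 955) = 30.9, so δu/u = 0.0568.
Q is then a monomial in u, p:
δQ/Q = √((δu/u)² + (1·δp/p)²) = √(0.00323 + 0.00470) = 0.0891
Q = 1459, so δQ = 0.0891 × 1459 = 130.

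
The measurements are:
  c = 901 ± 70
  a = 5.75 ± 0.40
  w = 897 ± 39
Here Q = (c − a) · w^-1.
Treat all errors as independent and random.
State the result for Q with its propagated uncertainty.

0.998 ± 0.0893

Let u = c − a = 895. δu = √(δc² + δa²) = √(4900 + 0.160) = 70.0, so δu/u = 0.0782.
Q is then a monomial in u, w:
δQ/Q = √((δu/u)² + (-1·δw/w)²) = √(0.00611 + 0.00189) = 0.0895
Q = 0.998, so δQ = 0.0895 × 0.998 = 0.0893.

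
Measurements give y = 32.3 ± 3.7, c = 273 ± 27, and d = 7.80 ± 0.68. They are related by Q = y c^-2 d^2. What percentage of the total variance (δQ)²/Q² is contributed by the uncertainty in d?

(δQ/Q)² = (1·δy/y)² + (-2·δc/c)² + (2·δd/d)²
  y term: (1×0.115)² = 0.0131
  c term: (-2×0.0989)² = 0.0391
  d term: (2×0.0872)² = 0.0304
Total = 0.0826. Share from d = 0.0304/0.0826 = 0.368.

36.8%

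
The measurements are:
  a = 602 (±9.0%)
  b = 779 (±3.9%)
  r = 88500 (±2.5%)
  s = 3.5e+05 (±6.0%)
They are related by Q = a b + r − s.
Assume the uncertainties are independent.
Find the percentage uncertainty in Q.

Let p = a·b = 4.69e+05. δp/p = √((1·δa/a)² + (1·δb/b)²) = √(0.00810 + 0.00152) = 0.0981, so δp = 46000.
Q = p + r − s: δQ = √(δp² + δr² + δs²) = √(2.12e+09 + 4.9e+06 + 4.41e+08) = 50600
Q = 2.07e+05, so δQ/Q = 50600/2.07e+05 = 0.244.

24.4%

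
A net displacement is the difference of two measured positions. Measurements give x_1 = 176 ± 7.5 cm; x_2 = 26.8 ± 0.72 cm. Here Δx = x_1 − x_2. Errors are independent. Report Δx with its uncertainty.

149 ± 7.53 cm

Sums and differences: (δΔx)² = Σ (cᵢ δxᵢ)².
  (δx_1)² = 56.2;  (δx_2)² = 0.518
δΔx = √(56.8) = 7.53 cm
Δx = 149 cm.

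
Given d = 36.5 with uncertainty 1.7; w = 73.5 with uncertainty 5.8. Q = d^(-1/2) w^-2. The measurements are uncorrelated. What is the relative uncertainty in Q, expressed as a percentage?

16.0%

Relative error in a monomial: (δQ/Q)² = Σ (nᵢ · δxᵢ/xᵢ)².
  (−½·δd/d)² = (-0.5×0.0466)² = 0.000542;  (-2·δw/w)² = (-2×0.0789)² = 0.0249
δQ/Q = √(0.0255) = 0.160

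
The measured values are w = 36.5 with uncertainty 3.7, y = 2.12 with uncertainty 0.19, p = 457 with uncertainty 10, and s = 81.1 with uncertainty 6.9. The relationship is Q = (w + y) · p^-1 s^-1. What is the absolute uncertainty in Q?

0.000136

Let u = w + y = 38.6. δu = √(δw² + δy²) = √(13.7 + 0.0361) = 3.70, so δu/u = 0.0959.
Q is then a monomial in u, p, s:
δQ/Q = √((δu/u)² + (-1·δp/p)² + (-1·δs/s)²) = √(0.00920 + 0.000479 + 0.00724) = 0.130
Q = 0.00104, so δQ = 0.130 × 0.00104 = 0.000136.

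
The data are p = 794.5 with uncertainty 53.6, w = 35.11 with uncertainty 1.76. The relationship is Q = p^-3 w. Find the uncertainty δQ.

1.46e-08

Products/powers → add relative errors in quadrature, weighted by exponent:
  (-3·δp/p)² = (-3×0.0675)² = 0.0410;  (1·δw/w)² = (1×0.0501)² = 0.00251
δQ/Q = √(0.0435) = 0.209
Q = 7.001e-08, so δQ = 0.209 × 7.001e-08 = 1.46e-08.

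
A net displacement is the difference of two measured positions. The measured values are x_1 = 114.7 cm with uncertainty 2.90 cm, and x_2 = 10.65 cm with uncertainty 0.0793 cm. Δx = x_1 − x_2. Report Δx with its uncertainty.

Sums and differences: (δΔx)² = Σ (cᵢ δxᵢ)².
  (δx_1)² = 8.41;  (δx_2)² = 0.00629
δΔx = √(8.42) = 2.90 cm
Δx = 104.0 cm.

104.0 ± 2.90 cm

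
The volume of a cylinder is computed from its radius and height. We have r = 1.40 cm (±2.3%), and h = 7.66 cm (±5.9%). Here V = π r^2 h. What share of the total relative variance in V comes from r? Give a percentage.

37.8%

(δV/V)² = (2·δr/r)² + (1·δh/h)²
  r term: (2×0.0230)² = 0.00212
  h term: (1×0.0590)² = 0.00348
Total = 0.00560. Share from r = 0.00212/0.00560 = 0.378.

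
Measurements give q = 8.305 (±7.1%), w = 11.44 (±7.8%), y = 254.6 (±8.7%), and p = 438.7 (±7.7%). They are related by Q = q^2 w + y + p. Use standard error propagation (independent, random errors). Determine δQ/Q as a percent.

9.04%

Let h = q^2·w = 789.1. δh/h = √((2·δq/q)² + (1·δw/w)²) = √(0.0202 + 0.00608) = 0.162, so δh = 128.
Q = h + y + p: δQ = √(δh² + δy² + δp²) = √(16300 + 491 + 1140) = 134
Q = 1482, so δQ/Q = 134/1482 = 0.0904.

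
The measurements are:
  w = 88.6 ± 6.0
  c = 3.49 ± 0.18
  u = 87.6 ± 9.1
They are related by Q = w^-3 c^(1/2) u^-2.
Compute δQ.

1.02e-10

Each factor contributes (exponent × relative error)² to (δQ/Q)²:
  (-3·δw/w)² = (-3×0.0677)² = 0.0413;  (½·δc/c)² = (0.5×0.0516)² = 0.000665;  (-2·δu/u)² = (-2×0.104)² = 0.0432
δQ/Q = √(0.0851) = 0.292
Q = 3.5e-10, so δQ = 0.292 × 3.5e-10 = 1.02e-10.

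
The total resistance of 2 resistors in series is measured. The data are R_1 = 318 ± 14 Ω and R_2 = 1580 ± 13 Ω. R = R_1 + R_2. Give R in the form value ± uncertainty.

1900 ± 19.1 Ω

For a sum/difference, combine absolute errors in quadrature:
  (δR_1)² = 196;  (δR_2)² = 169
δR = √(365) = 19.1 Ω
R = 1900 Ω.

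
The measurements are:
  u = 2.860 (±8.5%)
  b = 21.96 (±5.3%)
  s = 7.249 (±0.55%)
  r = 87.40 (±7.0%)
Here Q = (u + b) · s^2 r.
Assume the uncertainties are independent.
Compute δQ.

9750

Let w = u + b = 24.82. δw = √(δu² + δb²) = √(0.0591 + 1.35) = 1.19, so δw/w = 0.0479.
Q is then a monomial in w, s, r:
δQ/Q = √((δw/w)² + (2·δs/s)² + (1·δr/r)²) = √(0.00229 + 0.000121 + 0.00490) = 0.0855
Q = 114000, so δQ = 0.0855 × 114000 = 9750.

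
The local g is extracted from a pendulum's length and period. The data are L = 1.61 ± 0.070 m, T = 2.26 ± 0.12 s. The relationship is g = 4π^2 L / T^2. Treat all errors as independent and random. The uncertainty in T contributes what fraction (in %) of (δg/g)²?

85.6%

(δg/g)² = (1·δL/L)² + (-2·δT/T)²
  L term: (1×0.0435)² = 0.00189
  T term: (-2×0.0531)² = 0.0113
Total = 0.0132. Share from T = 0.0113/0.0132 = 0.856.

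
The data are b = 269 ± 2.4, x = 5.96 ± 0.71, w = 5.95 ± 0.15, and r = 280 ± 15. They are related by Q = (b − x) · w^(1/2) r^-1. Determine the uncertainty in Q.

Let u = b − x = 263. δu = √(δb² + δx²) = √(5.76 + 0.504) = 2.50, so δu/u = 0.00951.
Q is then a monomial in u, w, r:
δQ/Q = √((δu/u)² + (½·δw/w)² + (-1·δr/r)²) = √(9.05e-05 + 0.000159 + 0.00287) = 0.0559
Q = 2.29, so δQ = 0.0559 × 2.29 = 0.128.

0.128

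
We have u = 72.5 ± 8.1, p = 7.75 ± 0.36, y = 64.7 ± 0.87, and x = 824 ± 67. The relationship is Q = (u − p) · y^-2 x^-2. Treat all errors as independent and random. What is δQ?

4.72e-09

Let w = u − p = 64.8. δw = √(δu² + δp²) = √(65.6 + 0.130) = 8.11, so δw/w = 0.125.
Q is then a monomial in w, y, x:
δQ/Q = √((δw/w)² + (-2·δy/y)² + (-2·δx/x)²) = √(0.0157 + 0.000723 + 0.0264) = 0.207
Q = 2.28e-08, so δQ = 0.207 × 2.28e-08 = 4.72e-09.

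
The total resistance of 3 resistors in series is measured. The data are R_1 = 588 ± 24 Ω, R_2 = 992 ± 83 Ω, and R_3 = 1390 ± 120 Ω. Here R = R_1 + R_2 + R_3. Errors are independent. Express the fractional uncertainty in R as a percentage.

Each term contributes (cᵢ δxᵢ)² to (δR)²:
  (δR_1)² = 576;  (δR_2)² = 6890;  (δR_3)² = 14400
δR = √(21900) = 148 Ω
R = 2970 Ω, so δR/R = 148/2970 = 0.0498.

4.98%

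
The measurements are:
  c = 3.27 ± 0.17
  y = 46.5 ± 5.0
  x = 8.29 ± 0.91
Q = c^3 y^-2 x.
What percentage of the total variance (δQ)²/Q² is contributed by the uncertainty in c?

(δQ/Q)² = (3·δc/c)² + (-2·δy/y)² + (1·δx/x)²
  c term: (3×0.0520)² = 0.0243
  y term: (-2×0.108)² = 0.0462
  x term: (1×0.110)² = 0.0120
Total = 0.0826. Share from c = 0.0243/0.0826 = 0.294.

29.4%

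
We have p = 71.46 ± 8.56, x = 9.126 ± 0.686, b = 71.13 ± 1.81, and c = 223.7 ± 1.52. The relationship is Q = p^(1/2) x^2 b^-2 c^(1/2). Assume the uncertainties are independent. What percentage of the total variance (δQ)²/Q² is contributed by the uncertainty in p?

12.5%

(δQ/Q)² = (½·δp/p)² + (2·δx/x)² + (-2·δb/b)² + (½·δc/c)²
  p term: (0.5×0.120)² = 0.00359
  x term: (2×0.0752)² = 0.0226
  b term: (-2×0.0254)² = 0.00259
  c term: (0.5×0.00679)² = 1.15e-05
Total = 0.0288. Share from p = 0.00359/0.0288 = 0.125.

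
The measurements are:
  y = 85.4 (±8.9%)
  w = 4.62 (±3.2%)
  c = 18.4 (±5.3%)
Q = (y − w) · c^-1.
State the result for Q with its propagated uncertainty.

4.39 ± 0.474

Let u = y − w = 80.8. δu = √(δy² + δw²) = √(57.8 + 0.0219) = 7.60, so δu/u = 0.0941.
Q is then a monomial in u, c:
δQ/Q = √((δu/u)² + (-1·δc/c)²) = √(0.00886 + 0.00281) = 0.108
Q = 4.39, so δQ = 0.108 × 4.39 = 0.474.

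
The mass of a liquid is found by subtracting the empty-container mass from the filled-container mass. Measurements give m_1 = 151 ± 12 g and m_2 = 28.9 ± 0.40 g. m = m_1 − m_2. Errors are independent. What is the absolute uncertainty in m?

Sums and differences: (δm)² = Σ (cᵢ δxᵢ)².
  (δm_1)² = 144;  (δm_2)² = 0.160
δm = √(144) = 12.0 g

12.0 g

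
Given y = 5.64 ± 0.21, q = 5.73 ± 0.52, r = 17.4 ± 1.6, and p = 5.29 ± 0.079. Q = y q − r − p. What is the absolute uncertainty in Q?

3.55

Let w = y·q = 32.3. δw/w = √((1·δy/y)² + (1·δq/q)²) = √(0.00139 + 0.00824) = 0.0981, so δw = 3.17.
Q = w − r − p: δQ = √(δw² + δr² + δp²) = √(10.0 + 2.56 + 0.00624) = 3.55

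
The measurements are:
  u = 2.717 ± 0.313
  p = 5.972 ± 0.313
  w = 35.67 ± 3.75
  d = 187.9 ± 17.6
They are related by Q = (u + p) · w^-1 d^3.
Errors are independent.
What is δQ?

Let h = u + p = 8.689. δh = √(δu² + δp²) = √(0.0980 + 0.0980) = 0.443, so δh/h = 0.0509.
Q is then a monomial in h, w, d:
δQ/Q = √((δh/h)² + (-1·δw/w)² + (3·δd/d)²) = √(0.00260 + 0.0111 + 0.0790) = 0.304
Q = 1.616e+06, so δQ = 0.304 × 1.616e+06 = 4.92e+05.

4.92e+05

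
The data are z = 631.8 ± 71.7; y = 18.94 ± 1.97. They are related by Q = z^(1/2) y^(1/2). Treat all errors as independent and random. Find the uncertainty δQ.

8.42

Products/powers → add relative errors in quadrature, weighted by exponent:
  (½·δz/z)² = (0.5×0.113)² = 0.00322;  (½·δy/y)² = (0.5×0.104)² = 0.00270
δQ/Q = √(0.00592) = 0.0770
Q = 109.4, so δQ = 0.0770 × 109.4 = 8.42.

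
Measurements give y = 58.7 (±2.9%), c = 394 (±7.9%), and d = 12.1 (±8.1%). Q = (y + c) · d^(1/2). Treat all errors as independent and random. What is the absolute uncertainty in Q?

Let u = y + c = 453. δu = √(δy² + δc²) = √(2.90 + 969) = 31.2, so δu/u = 0.0689.
Q is then a monomial in u, d:
δQ/Q = √((δu/u)² + (½·δd/d)²) = √(0.00474 + 0.00164) = 0.0799
Q = 1570, so δQ = 0.0799 × 1570 = 126.

126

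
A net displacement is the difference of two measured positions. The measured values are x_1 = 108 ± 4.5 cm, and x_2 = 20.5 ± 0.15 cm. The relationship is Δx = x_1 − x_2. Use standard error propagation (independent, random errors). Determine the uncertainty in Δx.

4.50 cm

Sums and differences: (δΔx)² = Σ (cᵢ δxᵢ)².
  (δx_1)² = 20.2;  (δx_2)² = 0.0225
δΔx = √(20.3) = 4.50 cm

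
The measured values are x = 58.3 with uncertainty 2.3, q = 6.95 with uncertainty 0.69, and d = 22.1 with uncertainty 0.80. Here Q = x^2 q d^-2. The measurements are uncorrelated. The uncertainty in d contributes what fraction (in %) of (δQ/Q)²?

24.6%

(δQ/Q)² = (2·δx/x)² + (1·δq/q)² + (-2·δd/d)²
  x term: (2×0.0395)² = 0.00623
  q term: (1×0.0993)² = 0.00986
  d term: (-2×0.0362)² = 0.00524
Total = 0.0213. Share from d = 0.00524/0.0213 = 0.246.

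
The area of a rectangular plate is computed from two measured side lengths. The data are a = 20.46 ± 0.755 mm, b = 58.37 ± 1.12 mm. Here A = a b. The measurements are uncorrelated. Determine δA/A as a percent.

A is a product of powers, so relative uncertainties combine in quadrature:
  (1·δa/a)² = (1×0.0369)² = 0.00136;  (1·δb/b)² = (1×0.0192)² = 0.000368
δA/A = √(0.00173) = 0.0416

4.16%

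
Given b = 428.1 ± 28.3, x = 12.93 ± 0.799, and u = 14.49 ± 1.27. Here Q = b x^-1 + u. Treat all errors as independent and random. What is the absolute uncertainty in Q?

Let p = b·x^-1 = 33.11. δp/p = √((1·δb/b)² + (-1·δx/x)²) = √(0.00437 + 0.00382) = 0.0905, so δp = 3.00.
Q = p + u: δQ = √(δp² + δu²) = √(8.98 + 1.61) = 3.25

3.25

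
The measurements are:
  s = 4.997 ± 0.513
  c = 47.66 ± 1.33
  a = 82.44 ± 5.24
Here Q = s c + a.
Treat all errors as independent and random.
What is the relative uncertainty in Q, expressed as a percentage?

8.07%

Let p = s·c = 238.2. δp/p = √((1·δs/s)² + (1·δc/c)²) = √(0.0105 + 0.000779) = 0.106, so δp = 25.3.
Q = p + a: δQ = √(δp² + δa²) = √(642 + 27.5) = 25.9
Q = 320.6, so δQ/Q = 25.9/320.6 = 0.0807.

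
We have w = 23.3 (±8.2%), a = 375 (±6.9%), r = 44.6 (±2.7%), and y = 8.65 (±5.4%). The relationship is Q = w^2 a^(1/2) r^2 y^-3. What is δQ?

Relative error in a monomial: (δQ/Q)² = Σ (nᵢ · δxᵢ/xᵢ)².
  (2·δw/w)² = (2×0.0820)² = 0.0269;  (½·δa/a)² = (0.5×0.0690)² = 0.00119;  (2·δr/r)² = (2×0.0270)² = 0.00292;  (-3·δy/y)² = (-3×0.0540)² = 0.0262
δQ/Q = √(0.0572) = 0.239
Q = 32300, so δQ = 0.239 × 32300 = 7730.

7730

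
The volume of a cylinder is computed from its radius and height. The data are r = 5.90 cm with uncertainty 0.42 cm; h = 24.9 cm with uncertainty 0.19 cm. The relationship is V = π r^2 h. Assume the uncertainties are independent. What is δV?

388 cm^3

V is a product of powers, so relative uncertainties combine in quadrature:
  (2·δr/r)² = (2×0.0712)² = 0.0203;  (1·δh/h)² = (1×0.00763)² = 5.82e-05
δV/V = √(0.0203) = 0.143
V = 2720 cm^3, so δV = 0.143 × 2720 = 388 cm^3.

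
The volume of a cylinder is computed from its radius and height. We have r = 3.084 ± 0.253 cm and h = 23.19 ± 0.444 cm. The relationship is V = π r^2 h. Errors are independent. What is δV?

114 cm^3

Since V is a product/quotient, work with relative uncertainties:
  (2·δr/r)² = (2×0.0820)² = 0.0269;  (1·δh/h)² = (1×0.0191)² = 0.000367
δV/V = √(0.0273) = 0.165
V = 692.9 cm^3, so δV = 0.165 × 692.9 = 114 cm^3.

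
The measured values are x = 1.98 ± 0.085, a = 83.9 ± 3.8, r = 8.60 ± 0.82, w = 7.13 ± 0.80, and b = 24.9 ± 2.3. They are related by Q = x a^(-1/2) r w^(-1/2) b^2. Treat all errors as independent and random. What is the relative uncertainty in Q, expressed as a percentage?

Relative error in a monomial: (δQ/Q)² = Σ (nᵢ · δxᵢ/xᵢ)².
  (1·δx/x)² = (1×0.0429)² = 0.00184;  (−½·δa/a)² = (-0.5×0.0453)² = 0.000513;  (1·δr/r)² = (1×0.0953)² = 0.00909;  (−½·δw/w)² = (-0.5×0.112)² = 0.00315;  (2·δb/b)² = (2×0.0924)² = 0.0341
δQ/Q = √(0.0487) = 0.221

22.1%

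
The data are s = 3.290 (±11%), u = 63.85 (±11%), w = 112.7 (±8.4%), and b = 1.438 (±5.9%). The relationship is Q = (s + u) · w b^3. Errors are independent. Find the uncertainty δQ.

Let h = s + u = 67.14. δh = √(δs² + δu²) = √(0.131 + 49.3) = 7.03, so δh/h = 0.105.
Q is then a monomial in h, w, b:
δQ/Q = √((δh/h)² + (1·δw/w)² + (3·δb/b)²) = √(0.0110 + 0.00706 + 0.0313) = 0.222
Q = 22500, so δQ = 0.222 × 22500 = 5000.

5000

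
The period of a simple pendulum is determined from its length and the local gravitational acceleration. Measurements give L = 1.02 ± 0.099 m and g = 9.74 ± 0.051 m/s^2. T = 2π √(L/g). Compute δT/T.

Since T is a product/quotient, work with relative uncertainties:
  (½·δL/L)² = (0.5×0.0971)² = 0.00236;  (−½·δg/g)² = (-0.5×0.00524)² = 6.85e-06
δT/T = √(0.00236) = 0.0486

0.0486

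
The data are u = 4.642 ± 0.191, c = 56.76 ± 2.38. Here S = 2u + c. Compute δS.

2.41

Absolute uncertainties add in quadrature for a linear combination:
  (2·δu)² = 0.146;  (δc)² = 5.66
δS = √(5.81) = 2.41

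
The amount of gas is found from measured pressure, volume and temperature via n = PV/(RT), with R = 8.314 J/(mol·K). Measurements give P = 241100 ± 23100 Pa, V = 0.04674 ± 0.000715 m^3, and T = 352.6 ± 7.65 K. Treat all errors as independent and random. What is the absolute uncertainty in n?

Since n is a product/quotient, work with relative uncertainties:
  (1·δP/P)² = (1×0.0958)² = 0.00918;  (1·δV/V)² = (1×0.0153)² = 0.000234;  (-1·δT/T)² = (-1×0.0217)² = 0.000471
δn/n = √(0.00988) = 0.0994
n = 3.844 mol, so δn = 0.0994 × 3.844 = 0.382 mol.

0.382 mol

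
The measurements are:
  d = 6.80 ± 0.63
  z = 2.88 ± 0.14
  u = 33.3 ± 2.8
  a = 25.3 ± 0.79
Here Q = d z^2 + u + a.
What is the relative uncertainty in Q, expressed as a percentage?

7.06%

Let p = d·z^2 = 56.4. δp/p = √((1·δd/d)² + (2·δz/z)²) = √(0.00858 + 0.00945) = 0.134, so δp = 7.57.
Q = p + u + a: δQ = √(δp² + δu² + δa²) = √(57.4 + 7.84 + 0.624) = 8.11
Q = 115, so δQ/Q = 8.11/115 = 0.0706.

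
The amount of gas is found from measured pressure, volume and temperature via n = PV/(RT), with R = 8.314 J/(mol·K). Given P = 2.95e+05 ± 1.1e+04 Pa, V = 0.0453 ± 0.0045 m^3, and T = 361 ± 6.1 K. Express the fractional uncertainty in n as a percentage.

n is a product of powers, so relative uncertainties combine in quadrature:
  (1·δP/P)² = (1×0.0373)² = 0.00139;  (1·δV/V)² = (1×0.0993)² = 0.00987;  (-1·δT/T)² = (-1×0.0169)² = 0.000286
δn/n = √(0.0115) = 0.107

10.7%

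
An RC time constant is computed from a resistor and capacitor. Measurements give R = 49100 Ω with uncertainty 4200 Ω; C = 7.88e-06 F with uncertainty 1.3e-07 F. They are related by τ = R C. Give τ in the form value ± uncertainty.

Since τ is a product/quotient, work with relative uncertainties:
  (1·δR/R)² = (1×0.0855)² = 0.00732;  (1·δC/C)² = (1×0.0165)² = 0.000272
δτ/τ = √(0.00759) = 0.0871
τ = 0.387 s, so δτ = 0.0871 × 0.387 = 0.0337 s.

0.387 ± 0.0337 s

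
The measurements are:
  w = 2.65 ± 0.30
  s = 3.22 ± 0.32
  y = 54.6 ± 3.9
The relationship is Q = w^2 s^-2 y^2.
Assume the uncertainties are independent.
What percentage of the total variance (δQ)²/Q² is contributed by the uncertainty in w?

46.1%

(δQ/Q)² = (2·δw/w)² + (-2·δs/s)² + (2·δy/y)²
  w term: (2×0.113)² = 0.0513
  s term: (-2×0.0994)² = 0.0395
  y term: (2×0.0714)² = 0.0204
Total = 0.111. Share from w = 0.0513/0.111 = 0.461.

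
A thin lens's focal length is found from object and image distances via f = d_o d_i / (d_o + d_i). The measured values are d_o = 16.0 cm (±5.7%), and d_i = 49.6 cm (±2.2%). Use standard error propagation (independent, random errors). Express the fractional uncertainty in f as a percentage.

4.34%

∂f/∂d_o = (d_i/(d_o+d_i))² = 0.572;  ∂f/∂d_i = (d_o/(d_o+d_i))² = 0.0595
δf = √((∂f/∂d_o · δd_o)² + (∂f/∂d_i · δd_i)²) = √(0.272 + 0.00421) = 0.525 cm
f = 12.1 cm, so δf/f = 0.525/12.1 = 0.0434.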